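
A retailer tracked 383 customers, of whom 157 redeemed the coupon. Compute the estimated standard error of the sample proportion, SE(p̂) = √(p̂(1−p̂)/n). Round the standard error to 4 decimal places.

SE = 0.0251

With x = 157 successes in n = 383, p̂ = 0.40992.
p̂(1−p̂) = 0.241886.
SE = √(0.241886/383) = √0.000631556 = 0.0251.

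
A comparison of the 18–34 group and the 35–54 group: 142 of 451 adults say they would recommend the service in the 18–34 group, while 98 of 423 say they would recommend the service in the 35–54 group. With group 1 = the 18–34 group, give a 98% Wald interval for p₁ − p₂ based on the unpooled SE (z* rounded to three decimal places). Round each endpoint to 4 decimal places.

(0.0134, 0.1529)

p̂₁ = 142/451 = 0.31486, p̂₂ = 98/423 = 0.23168; p̂₁ − p̂₂ = 0.08318.
SE = √(0.000478319 + 0.000420812) = √0.000899131 = 0.029986.
z* = 2.326 at the 98% level. Margin of error = 0.06975.
CI: 0.08318 ± 0.06975 = (0.0134, 0.1529).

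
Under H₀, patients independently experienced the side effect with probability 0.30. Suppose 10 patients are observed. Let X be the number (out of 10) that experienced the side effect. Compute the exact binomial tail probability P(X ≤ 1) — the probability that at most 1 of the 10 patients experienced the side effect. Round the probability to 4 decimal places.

P = 0.1493

X is binomial with n = 10 and p = 0.30.
P(X ≤ 1) = C(10,0)·0.30^0·0.70^10 + C(10,1)·0.30^1·0.70^9.
= 0.028248 + 0.121061 = 0.1493.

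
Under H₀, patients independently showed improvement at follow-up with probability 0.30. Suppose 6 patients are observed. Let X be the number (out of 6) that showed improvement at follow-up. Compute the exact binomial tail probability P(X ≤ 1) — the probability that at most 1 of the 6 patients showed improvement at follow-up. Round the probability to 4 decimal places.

P = 0.4202

X is binomial with n = 6 and p = 0.30.
P(X ≤ 1) = C(6,0)·0.30^0·0.70^6 + C(6,1)·0.30^1·0.70^5.
= 0.117649 + 0.302526 = 0.4202.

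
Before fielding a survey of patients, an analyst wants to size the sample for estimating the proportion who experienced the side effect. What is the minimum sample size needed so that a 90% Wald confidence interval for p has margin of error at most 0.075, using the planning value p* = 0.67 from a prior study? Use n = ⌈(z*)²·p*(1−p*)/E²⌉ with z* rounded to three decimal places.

The 90% critical value is z* = 1.645.
p*(1−p*) = 0.67·0.33 = 0.2211.
Required n before rounding: 2.706025 × 0.2211 / 0.075² = 106.365.
⌈106.365⌉ = 107.

n = 107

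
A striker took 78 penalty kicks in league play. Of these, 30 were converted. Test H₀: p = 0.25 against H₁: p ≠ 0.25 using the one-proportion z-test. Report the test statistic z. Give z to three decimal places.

z = 2.746

The sample proportion is 30/78 = 0.38462.
Under H₀, SE = √(p₀(1−p₀)/n) = √(0.25·0.75/78) = √0.002403846 = 0.049029.
Test statistic: z = 0.13462/0.049029 = 2.746.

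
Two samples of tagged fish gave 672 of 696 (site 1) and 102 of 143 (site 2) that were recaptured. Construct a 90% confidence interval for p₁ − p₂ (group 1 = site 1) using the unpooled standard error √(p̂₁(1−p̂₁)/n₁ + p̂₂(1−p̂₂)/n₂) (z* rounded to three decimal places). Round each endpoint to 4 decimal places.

(0.1890, 0.3155)

p̂₁ = 672/696 = 0.96552, p̂₂ = 102/143 = 0.71329; p̂₁ − p̂₂ = 0.25223.
SE = √(0.000047836 + 0.001430131) = √0.001477967 = 0.038444.
For 90% confidence, z* = 1.645. Margin of error = 0.06324.
CI: 0.25223 ± 0.06324 = (0.1890, 0.3155).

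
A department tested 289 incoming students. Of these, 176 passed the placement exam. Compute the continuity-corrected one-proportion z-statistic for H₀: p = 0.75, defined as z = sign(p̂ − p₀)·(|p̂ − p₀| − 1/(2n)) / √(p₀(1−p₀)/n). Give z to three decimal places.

z = -5.468

p̂ = 176/289 = 0.60900. p̂ − p₀ = -0.141003.
1/(2n) = 0.001730.
Corrected numerator: |-0.141003| − 0.001730 = 0.139273.
Under H₀, SE = √(p₀(1−p₀)/n) = √(0.75·0.25/289) = √0.000648789 = 0.025471.
z = −0.139273/0.025471 = -5.468.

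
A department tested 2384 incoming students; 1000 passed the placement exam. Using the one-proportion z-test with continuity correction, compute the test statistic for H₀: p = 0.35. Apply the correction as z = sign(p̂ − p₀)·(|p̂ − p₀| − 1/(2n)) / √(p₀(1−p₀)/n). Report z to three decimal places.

The sample proportion is 1000/2384 = 0.41946. p̂ − p₀ = 0.069463.
Continuity correction 1/(2n) = 1/4768 = 0.000210.
Corrected numerator: |0.069463| − 0.000210 = 0.069253.
Under H₀, SE = √(p₀(1−p₀)/n) = √(0.35·0.65/2384) = √0.000095428 = 0.009769.
z = +0.069253/0.009769 = 7.089.

z = 7.089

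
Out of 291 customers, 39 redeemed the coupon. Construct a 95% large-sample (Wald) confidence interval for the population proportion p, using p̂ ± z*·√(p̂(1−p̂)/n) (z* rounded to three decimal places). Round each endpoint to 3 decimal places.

p̂ = 39/291 = 0.13402.
SE = √(p̂(1−p̂)/n) = √(0.116059/291) = 0.019971.
z* = 1.960 at the 95% level.
Margin of error: 1.960 × 0.019971 = 0.03914.
Interval: 0.13402 ± 0.03914 → (0.095, 0.173).

(0.095, 0.173)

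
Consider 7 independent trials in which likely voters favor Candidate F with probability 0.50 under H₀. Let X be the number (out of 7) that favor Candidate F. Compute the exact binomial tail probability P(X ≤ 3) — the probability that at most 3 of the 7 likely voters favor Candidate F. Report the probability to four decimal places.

X is binomial with n = 7 and p = 0.50.
P(X ≤ 3) = C(7,0)·0.50^0·0.50^7 + C(7,1)·0.50^1·0.50^6 + C(7,2)·0.50^2·0.50^5 + C(7,3)·0.50^3·0.50^4.
= 0.007812 + 0.054688 + 0.164062 + 0.273438 = 0.5000.

P = 0.5000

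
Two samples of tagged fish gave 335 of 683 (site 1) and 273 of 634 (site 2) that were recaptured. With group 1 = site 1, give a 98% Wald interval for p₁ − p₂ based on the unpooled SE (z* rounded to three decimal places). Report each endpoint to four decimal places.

p̂₁ = 0.49048, p̂₂ = 0.43060, so the observed difference is 0.05988.
Unpooled SE = √(p̂₁(1−p̂₁)/n₁ + p̂₂(1−p̂₂)/n₂) = √(0.000365900 + 0.000386725) = 0.027434.
z* = 2.326 at the 98% level. Margin of error = 0.06381.
So the interval runs from -0.0039 to 0.1237.

(-0.0039, 0.1237)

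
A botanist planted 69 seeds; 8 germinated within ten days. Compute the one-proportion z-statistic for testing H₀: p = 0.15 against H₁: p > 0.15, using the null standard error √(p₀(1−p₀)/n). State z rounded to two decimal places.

z = -0.79

Sample proportion p̂ = 8/69 = 0.11594.
SE₀ = √(0.15·0.85/69) = 0.042986.
Test statistic: z = -0.03406/0.042986 = -0.79.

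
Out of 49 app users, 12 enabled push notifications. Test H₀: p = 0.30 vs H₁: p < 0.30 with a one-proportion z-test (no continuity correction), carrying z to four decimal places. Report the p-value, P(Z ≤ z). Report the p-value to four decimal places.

The sample proportion is 12/49 = 0.24490.
Null standard error: √(0.30·0.70/49) = √0.004285714 = 0.065465.
Test statistic (full precision, shown to 4 dp): z = (12/49 − 0.30)/SE₀ ≈ -0.8417.
From the standard normal, P(Z ≤ z) = 0.2000.

p-value = 0.2000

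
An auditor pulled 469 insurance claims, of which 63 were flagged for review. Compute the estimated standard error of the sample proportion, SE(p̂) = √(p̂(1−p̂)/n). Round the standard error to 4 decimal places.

SE = 0.0157

With x = 63 successes in n = 469, p̂ = 0.13433.
p̂(1−p̂) = 0.116285.
SE = √(0.116285/469) = 0.0157.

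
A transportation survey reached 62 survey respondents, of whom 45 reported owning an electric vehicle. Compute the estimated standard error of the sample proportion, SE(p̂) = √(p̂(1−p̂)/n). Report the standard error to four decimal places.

SE = 0.0567

p̂ = 45/62 = 0.72581.
p̂(1−p̂) = 0.72581·0.27419 = 0.199010.
SE = √(0.199010/62) = √0.003209839 = 0.0567.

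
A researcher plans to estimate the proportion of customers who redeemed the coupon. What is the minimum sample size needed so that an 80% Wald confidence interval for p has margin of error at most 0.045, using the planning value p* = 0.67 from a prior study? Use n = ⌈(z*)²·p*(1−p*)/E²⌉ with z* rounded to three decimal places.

For 80% confidence, z* = 1.282.
p*(1−p*) = 0.2211.
Required n before rounding: 1.643524 × 0.2211 / 0.045² = 179.448.
Rounding up, n = 180.

n = 180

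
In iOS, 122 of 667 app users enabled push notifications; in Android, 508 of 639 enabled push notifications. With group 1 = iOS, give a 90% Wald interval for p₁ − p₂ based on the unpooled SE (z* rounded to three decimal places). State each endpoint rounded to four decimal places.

p̂₁ = 0.18291, p̂₂ = 0.79499, so the observed difference is -0.61208.
Unpooled SE = √(p̂₁(1−p̂₁)/n₁ + p̂₂(1−p̂₂)/n₂) = √(0.000224067 + 0.000255054) = 0.021889.
For 90% confidence, z* = 1.645. Margin of error = 0.03601.
So the interval runs from -0.6481 to -0.5761.

(-0.6481, -0.5761)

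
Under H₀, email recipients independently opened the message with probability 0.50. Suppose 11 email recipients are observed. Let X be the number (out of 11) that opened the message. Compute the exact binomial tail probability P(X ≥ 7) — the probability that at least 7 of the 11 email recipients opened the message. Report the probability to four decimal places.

X ~ Binomial(n=11, p=0.50).
P(X ≥ 7) = Σ_{j=7}^{11} C(11,j)·0.50^j·0.50^{11−j}.
= 0.161133 + 0.080566 + 0.026855 + 0.005371 + 0.000488 = 0.2744.

P = 0.2744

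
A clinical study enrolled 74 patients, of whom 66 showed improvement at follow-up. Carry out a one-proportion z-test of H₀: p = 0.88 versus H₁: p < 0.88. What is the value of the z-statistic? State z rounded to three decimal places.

z = 0.315

Sample proportion p̂ = 66/74 = 0.89189.
Null standard error: √(0.88·0.12/74) = √0.001427027 = 0.037776.
Test statistic: z = 0.01189/0.037776 = 0.315.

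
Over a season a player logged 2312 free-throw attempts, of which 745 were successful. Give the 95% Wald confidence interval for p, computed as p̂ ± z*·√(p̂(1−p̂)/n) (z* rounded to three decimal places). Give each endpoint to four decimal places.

With x = 745 successes in n = 2312, p̂ = 0.32223.
SE(p̂) = √(0.32223·0.67777/2312) = 0.009719.
For 95% confidence, z* = 1.960.
Margin of error: 1.960 × 0.009719 = 0.01905.
CI: 0.32223 ± 0.01905 = (0.3032, 0.3413).

(0.3032, 0.3413)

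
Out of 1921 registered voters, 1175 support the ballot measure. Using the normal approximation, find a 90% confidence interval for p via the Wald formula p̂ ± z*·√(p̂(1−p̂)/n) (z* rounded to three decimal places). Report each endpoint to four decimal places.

The sample proportion is 1175/1921 = 0.61166.
SE(p̂) = √(0.61166·0.38834/1921) = 0.011120.
The 90% critical value is z* = 1.645.
Margin = 1.645·0.011120 = 0.01829.
CI: 0.61166 ± 0.01829 = (0.5934, 0.6300).

(0.5934, 0.6300)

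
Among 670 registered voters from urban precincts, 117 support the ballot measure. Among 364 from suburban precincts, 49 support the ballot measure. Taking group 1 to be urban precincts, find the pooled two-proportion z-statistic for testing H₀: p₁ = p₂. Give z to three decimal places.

z = 1.674

Sample proportions: p̂₁ = 117/670 = 0.17463 and p̂₂ = 49/364 = 0.13462.
Pooled p̂ = (117+49)/(670+364) = 166/1034 = 0.16054.
Pooled SE = √[0.1347680·0.00423979] ≈ 0.023904.
z = (p̂₁ − p̂₂)/SE = (0.17463 − 0.13462)/0.023904 = 0.04001/0.023904 = 1.674.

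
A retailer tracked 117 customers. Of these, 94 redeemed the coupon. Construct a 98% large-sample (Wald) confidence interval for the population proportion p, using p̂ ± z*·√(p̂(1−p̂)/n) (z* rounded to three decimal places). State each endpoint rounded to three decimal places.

(0.718, 0.889)

Sample proportion p̂ = 94/117 = 0.80342.
SE = √(p̂(1−p̂)/n) = √(0.157937/117) = 0.036741.
z* = 2.326 at the 98% level.
Margin of error: 2.326 × 0.036741 = 0.08546.
So the interval runs from 0.718 to 0.889.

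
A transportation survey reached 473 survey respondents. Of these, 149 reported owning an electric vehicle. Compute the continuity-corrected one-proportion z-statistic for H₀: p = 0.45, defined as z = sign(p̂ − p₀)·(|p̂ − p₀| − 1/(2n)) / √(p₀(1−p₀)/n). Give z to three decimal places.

z = -5.855

Sample proportion p̂ = 149/473 = 0.31501. p̂ − p₀ = -0.134989.
1/(2n) = 0.001057.
Corrected numerator: |-0.134989| − 0.001057 = 0.133932.
SE₀ = √(0.45·0.55/473) = 0.022875.
z = −0.133932/0.022875 = -5.855.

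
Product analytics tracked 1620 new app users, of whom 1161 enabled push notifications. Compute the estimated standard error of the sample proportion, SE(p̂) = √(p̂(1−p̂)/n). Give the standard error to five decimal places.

SE = 0.01120

Sample proportion p̂ = 1161/1620 = 0.71667.
p̂(1−p̂) = 0.203054.
SE = √(0.203054/1620) = 0.01120.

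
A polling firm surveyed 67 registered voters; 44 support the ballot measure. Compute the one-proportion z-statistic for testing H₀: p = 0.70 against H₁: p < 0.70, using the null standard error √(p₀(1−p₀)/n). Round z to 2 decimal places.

z = -0.77

With x = 44 successes in n = 67, p̂ = 0.65672.
Null standard error: √(0.70·0.30/67) = √0.003134328 = 0.055985.
Test statistic: z = -0.04328/0.055985 = -0.77.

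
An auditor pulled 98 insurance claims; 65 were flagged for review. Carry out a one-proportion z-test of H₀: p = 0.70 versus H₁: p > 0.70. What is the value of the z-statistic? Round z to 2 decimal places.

z = -0.79

With x = 65 successes in n = 98, p̂ = 0.66327.
Under H₀, SE = √(p₀(1−p₀)/n) = √(0.70·0.30/98) = √0.002142857 = 0.046291.
z = (0.66327 − 0.70)/0.046291 = -0.03673/0.046291 = -0.79.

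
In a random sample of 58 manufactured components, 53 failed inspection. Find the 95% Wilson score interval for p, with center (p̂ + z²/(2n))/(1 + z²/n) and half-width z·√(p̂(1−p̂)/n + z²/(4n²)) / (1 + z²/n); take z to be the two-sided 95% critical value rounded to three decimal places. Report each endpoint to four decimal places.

Here p̂ = 53/58 = 0.91379 and z = 1.960 (z² = 3.841600).
1 + z²/n = 1.066234.
Adjusted center: (0.91379 + z²/(2n))/1.066234 = 0.88809.
Radicand: p̂(1−p̂)/n + z²/(4n²) = 0.001358194 + 0.000285493 = 0.001643687.
Half-width = 1.960·√0.001643687/1.066234 = 0.07453.
CI: 0.88809 ± 0.07453 = (0.8136, 0.9626).

(0.8136, 0.9626)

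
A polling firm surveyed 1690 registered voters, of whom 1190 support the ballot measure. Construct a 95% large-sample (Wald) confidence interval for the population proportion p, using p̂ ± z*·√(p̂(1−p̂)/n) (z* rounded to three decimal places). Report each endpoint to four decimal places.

With x = 1190 successes in n = 1690, p̂ = 0.70414.
SE(p̂) = √(0.70414·0.29586/1690) = 0.011103.
For 95% confidence, z* = 1.960.
Margin of error: 1.960 × 0.011103 = 0.02176.
Interval: 0.70414 ± 0.02176 → (0.6824, 0.7259).

(0.6824, 0.7259)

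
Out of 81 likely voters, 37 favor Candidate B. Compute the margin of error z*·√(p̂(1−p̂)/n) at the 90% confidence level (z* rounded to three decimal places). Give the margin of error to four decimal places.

ME = 0.0910

p̂ = 37/81 = 0.45679.
SE = √(p̂(1−p̂)/n) = √(0.248133/81) = 0.055348.
z* = 1.645 at the 90% level.
So ME = 0.0910.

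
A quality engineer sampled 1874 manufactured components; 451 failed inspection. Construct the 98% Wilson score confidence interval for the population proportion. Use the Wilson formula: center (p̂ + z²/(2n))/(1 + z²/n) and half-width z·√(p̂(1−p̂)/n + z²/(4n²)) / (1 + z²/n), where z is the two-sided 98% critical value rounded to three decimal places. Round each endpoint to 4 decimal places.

(0.2185, 0.2644)

Here p̂ = 451/1874 = 0.24066 and z = 2.326 (z² = 5.410276).
1 + z²/n = 1.002887.
Adjusted center: (0.24066 + z²/(2n))/1.002887 = 0.24141.
Radicand: p̂(1−p̂)/n + z²/(4n²) = 0.000097515 + 0.000000385 = 0.000097900.
Half-width = 2.326·√0.000097900/1.002887 = 0.02295.
Interval: 0.24141 ± 0.02295 → (0.2185, 0.2644).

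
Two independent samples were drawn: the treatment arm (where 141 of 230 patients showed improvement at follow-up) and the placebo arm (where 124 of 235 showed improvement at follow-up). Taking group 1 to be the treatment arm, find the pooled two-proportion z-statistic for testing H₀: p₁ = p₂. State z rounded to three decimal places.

z = 1.859

p̂₁ = 141/230 = 0.61304, p̂₂ = 124/235 = 0.52766.
Pooled p̂ = (141+124)/(230+235) = 265/465 = 0.56989.
SE = √[p̂(1−p̂)(1/n₁+1/n₂)] = √[0.56989·0.43011·(1/230+1/235)] ≈ 0.045921.
z = 0.08538/0.045921 = 1.859.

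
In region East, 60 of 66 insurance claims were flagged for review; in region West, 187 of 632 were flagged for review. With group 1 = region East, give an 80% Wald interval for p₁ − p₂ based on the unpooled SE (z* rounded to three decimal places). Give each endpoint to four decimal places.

p̂₁ = 0.90909, p̂₂ = 0.29589, so the observed difference is 0.61320.
SE = √(0.001252191 + 0.000329648) = √0.001581839 = 0.039772.
z* = 1.282 at the 80% level. Margin of error = 0.05099.
CI: 0.61320 ± 0.05099 = (0.5622, 0.6642).

(0.5622, 0.6642)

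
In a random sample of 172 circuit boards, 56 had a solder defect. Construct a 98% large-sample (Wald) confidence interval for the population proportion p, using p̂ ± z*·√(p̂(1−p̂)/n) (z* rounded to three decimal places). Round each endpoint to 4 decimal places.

(0.2425, 0.4087)

The sample proportion is 56/172 = 0.32558.
SE = √(p̂(1−p̂)/n) = √(0.219578/172) = 0.035730.
For 98% confidence, z* = 2.326.
Margin = 2.326·0.035730 = 0.08311.
So the interval runs from 0.2425 to 0.4087.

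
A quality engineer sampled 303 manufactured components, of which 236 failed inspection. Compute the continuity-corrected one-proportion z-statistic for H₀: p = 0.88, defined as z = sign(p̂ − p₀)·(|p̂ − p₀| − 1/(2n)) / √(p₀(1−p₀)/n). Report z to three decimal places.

z = -5.328

With x = 236 successes in n = 303, p̂ = 0.77888. p̂ − p₀ = -0.101122.
1/(2n) = 0.001650.
Corrected numerator: |-0.101122| − 0.001650 = 0.099472.
SE₀ = √(0.88·0.12/303) = 0.018669.
z = (−)0.099472/0.018669 = -5.328.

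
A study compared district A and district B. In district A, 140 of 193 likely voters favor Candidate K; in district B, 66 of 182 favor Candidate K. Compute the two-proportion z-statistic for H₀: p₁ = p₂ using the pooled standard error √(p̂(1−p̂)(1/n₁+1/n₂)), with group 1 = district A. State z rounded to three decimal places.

p̂₁ = 140/193 = 0.72539, p̂₂ = 66/182 = 0.36264.
Pooled p̂ = (140+66)/(193+182) = 206/375 = 0.54933.
Pooled SE = √[0.2475662·0.01067585] ≈ 0.051410.
z = (p̂₁ − p̂₂)/SE = (0.72539 − 0.36264)/0.051410 = 0.36275/0.051410 = 7.056.

z = 7.056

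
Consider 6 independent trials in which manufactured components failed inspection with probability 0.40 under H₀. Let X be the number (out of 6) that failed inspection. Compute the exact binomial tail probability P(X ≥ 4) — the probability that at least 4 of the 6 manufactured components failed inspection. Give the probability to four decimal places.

P = 0.1792

X is binomial with n = 6 and p = 0.40.
P(X ≥ 4) = C(6,4)·0.40^4·0.60^2 + C(6,5)·0.40^5·0.60^1 + C(6,6)·0.40^6·0.60^0.
= 0.138240 + 0.036864 + 0.004096 = 0.1792.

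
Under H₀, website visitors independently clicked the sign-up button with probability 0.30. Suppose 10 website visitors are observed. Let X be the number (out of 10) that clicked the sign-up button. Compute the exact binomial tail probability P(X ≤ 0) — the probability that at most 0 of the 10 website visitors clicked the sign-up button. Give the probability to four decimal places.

X ~ Binomial(n=10, p=0.30).
P(X ≤ 0) = C(10,0)·0.30^0·0.70^10.
= 0.028248 = 0.0282.

P = 0.0282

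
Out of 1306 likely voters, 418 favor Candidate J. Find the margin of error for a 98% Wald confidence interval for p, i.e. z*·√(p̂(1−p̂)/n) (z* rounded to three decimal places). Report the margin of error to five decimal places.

With x = 418 successes in n = 1306, p̂ = 0.32006.
SE = √(p̂(1−p̂)/n) = √(0.217622/1306) = 0.012909.
The 98% critical value is z* = 2.326.
So ME = 0.03003.

ME = 0.03003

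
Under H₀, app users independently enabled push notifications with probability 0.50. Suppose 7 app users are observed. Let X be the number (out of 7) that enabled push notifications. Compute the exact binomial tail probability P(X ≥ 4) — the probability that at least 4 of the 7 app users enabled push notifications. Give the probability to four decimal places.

X ~ Binomial(n=7, p=0.50).
P(X ≥ 4) = C(7,4)·0.50^4·0.50^3 + C(7,5)·0.50^5·0.50^2 + C(7,6)·0.50^6·0.50^1 + C(7,7)·0.50^7·0.50^0.
= 0.273438 + 0.164062 + 0.054688 + 0.007812 = 0.5000.

P = 0.5000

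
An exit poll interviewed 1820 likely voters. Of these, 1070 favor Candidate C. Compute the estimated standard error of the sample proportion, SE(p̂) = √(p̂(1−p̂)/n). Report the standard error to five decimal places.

SE = 0.01154

p̂ = 1070/1820 = 0.58791.
p̂(1−p̂) = 0.58791·0.41209 = 0.242272.
SE = √(0.242272/1820) = √0.000133116 = 0.01154.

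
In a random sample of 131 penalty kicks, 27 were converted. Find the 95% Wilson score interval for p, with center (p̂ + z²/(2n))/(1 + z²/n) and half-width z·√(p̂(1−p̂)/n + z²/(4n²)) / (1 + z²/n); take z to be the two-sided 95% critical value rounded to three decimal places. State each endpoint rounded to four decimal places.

(0.1457, 0.2833)

Here p̂ = 27/131 = 0.20611 and z = 1.960 (z² = 3.841600).
1 + z²/n = 1.029325.
Adjusted center: (0.20611 + z²/(2n))/1.029325 = 0.21448.
Radicand: p̂(1−p̂)/n + z²/(4n²) = 0.001249060 + 0.000055964 = 0.001305024.
Half-width = z·√(radicand)/denom = 1.960·0.036125/1.029325 = 0.06879.
Interval: 0.21448 ± 0.06879 → (0.1457, 0.2833).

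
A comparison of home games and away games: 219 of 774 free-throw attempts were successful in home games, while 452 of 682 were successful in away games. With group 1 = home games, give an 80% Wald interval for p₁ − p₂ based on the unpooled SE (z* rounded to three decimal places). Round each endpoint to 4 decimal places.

p̂₁ = 219/774 = 0.28295, p̂₂ = 452/682 = 0.66276; p̂₁ − p̂₂ = -0.37981.
Unpooled SE = √(p̂₁(1−p̂₁)/n₁ + p̂₂(1−p̂₂)/n₂) = √(0.000262128 + 0.000327728) = 0.024287.
For 80% confidence, z* = 1.282. Margin of error = 0.03114.
So the interval runs from -0.4109 to -0.3487.

(-0.4109, -0.3487)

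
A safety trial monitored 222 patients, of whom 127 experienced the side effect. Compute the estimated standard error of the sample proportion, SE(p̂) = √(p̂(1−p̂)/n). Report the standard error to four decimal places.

With x = 127 successes in n = 222, p̂ = 0.57207.
p̂(1−p̂) = 0.244806.
SE = √(0.244806/222) = 0.0332.

SE = 0.0332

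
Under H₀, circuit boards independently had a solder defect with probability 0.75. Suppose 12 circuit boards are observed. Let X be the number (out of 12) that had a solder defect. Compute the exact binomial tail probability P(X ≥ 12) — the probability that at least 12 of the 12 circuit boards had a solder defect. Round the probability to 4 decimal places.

P = 0.0317

X is binomial with n = 12 and p = 0.75.
P(X ≥ 12) = C(12,12)·0.75^12·0.25^0.
= 0.031676 = 0.0317.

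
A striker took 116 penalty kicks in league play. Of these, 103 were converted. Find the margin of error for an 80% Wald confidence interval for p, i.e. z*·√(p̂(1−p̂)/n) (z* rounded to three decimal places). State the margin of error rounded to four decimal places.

ME = 0.0375

With x = 103 successes in n = 116, p̂ = 0.88793.
SE(p̂) = √(0.88793·0.11207/116) = 0.029289.
For 80% confidence, z* = 1.282.
So ME = 0.0375.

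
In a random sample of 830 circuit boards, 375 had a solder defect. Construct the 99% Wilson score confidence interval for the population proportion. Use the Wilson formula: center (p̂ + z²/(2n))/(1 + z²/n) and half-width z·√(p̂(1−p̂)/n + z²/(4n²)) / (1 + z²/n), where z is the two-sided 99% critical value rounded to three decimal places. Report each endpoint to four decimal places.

(0.4079, 0.4965)

Here p̂ = 375/830 = 0.45181 and z = 2.576 (z² = 6.635776).
1 + z²/n = 1.007995.
Center = (0.45181 + 0.003997)/1.007995 = 0.45219.
Radicand: p̂(1−p̂)/n + z²/(4n²) = 0.000298407 + 0.000002408 = 0.000300815.
Half-width = z·√(radicand)/denom = 2.576·0.017344/1.007995 = 0.04432.
CI: 0.45219 ± 0.04432 = (0.4079, 0.4965).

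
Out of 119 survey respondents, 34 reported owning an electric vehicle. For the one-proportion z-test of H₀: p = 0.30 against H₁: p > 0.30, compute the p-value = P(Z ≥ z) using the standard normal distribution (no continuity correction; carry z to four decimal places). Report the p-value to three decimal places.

p-value = 0.633

The sample proportion is 34/119 = 0.28571.
Under H₀, SE = √(p₀(1−p₀)/n) = √(0.30·0.70/119) = √0.001764706 = 0.042008.
Test statistic (full precision, shown to 4 dp): z = (34/119 − 0.30)/SE₀ ≈ -0.3401.
From the standard normal, P(Z ≥ z) = 0.633.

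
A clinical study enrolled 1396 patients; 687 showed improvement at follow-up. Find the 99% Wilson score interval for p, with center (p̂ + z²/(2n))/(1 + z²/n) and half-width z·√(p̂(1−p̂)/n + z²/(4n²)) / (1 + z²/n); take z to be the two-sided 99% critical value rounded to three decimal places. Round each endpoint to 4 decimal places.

p̂ = 687/1396 = 0.49212; z = 2.576, so z² = 6.635776.
1 + z²/n = 1.004753.
Center = (0.49212 + 0.002377)/1.004753 = 0.49216.
Radicand: p̂(1−p̂)/n + z²/(4n²) = 0.000179039 + 0.000000851 = 0.000179890.
Half-width = 2.576·√0.000179890/1.004753 = 0.03439.
So the interval runs from 0.4578 to 0.5265.

(0.4578, 0.5265)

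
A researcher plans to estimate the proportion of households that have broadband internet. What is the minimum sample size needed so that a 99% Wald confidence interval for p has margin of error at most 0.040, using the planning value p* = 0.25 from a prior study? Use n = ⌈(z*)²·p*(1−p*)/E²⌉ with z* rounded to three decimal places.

For 99% confidence, z* = 2.576.
p*(1−p*) = 0.1875.
Required n before rounding: 6.635776 × 0.1875 / 0.040² = 777.630.
⌈777.630⌉ = 778.

n = 778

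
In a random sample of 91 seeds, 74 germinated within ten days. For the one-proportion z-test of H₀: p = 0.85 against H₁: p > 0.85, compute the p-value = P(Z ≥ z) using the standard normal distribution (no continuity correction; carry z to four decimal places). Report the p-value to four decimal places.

p-value = 0.8373

p̂ = 74/91 = 0.81319.
Null standard error: √(0.85·0.15/91) = √0.001401099 = 0.037431.
Test statistic (full precision, shown to 4 dp): z = (74/91 − 0.85)/SE₀ ≈ -0.9835.
From the standard normal, P(Z ≥ z) = 0.8373.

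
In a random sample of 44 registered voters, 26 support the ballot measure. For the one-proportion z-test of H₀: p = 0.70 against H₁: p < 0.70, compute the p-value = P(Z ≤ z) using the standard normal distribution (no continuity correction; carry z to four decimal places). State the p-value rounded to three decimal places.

p-value = 0.057

Sample proportion p̂ = 26/44 = 0.59091.
Null standard error: √(0.70·0.30/44) = √0.004772727 = 0.069085.
Test statistic (full precision, shown to 4 dp): z = (26/44 − 0.70)/SE₀ ≈ -1.5791.
From the standard normal, P(Z ≤ z) = 0.057.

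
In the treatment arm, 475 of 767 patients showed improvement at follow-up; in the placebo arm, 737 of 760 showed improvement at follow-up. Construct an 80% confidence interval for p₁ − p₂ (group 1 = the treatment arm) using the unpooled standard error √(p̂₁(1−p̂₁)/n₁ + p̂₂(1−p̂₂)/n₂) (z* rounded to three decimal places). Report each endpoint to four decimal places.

(-0.3743, -0.3266)

p̂₁ = 475/767 = 0.61930, p̂₂ = 737/760 = 0.96974; p̂₁ − p̂₂ = -0.35044.
SE = √(0.000307390 + 0.000038615) = √0.000346005 = 0.018601.
For 80% confidence, z* = 1.282. Margin of error = 0.02385.
Interval: -0.35044 ± 0.02385 → (-0.3743, -0.3266).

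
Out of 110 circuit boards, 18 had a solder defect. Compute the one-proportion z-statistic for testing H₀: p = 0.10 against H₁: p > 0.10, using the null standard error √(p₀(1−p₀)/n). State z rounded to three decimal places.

Sample proportion p̂ = 18/110 = 0.16364.
SE₀ = √(0.10·0.90/110) = 0.028604.
z = (0.16364 − 0.10)/0.028604 = 0.06364/0.028604 = 2.225.

z = 2.225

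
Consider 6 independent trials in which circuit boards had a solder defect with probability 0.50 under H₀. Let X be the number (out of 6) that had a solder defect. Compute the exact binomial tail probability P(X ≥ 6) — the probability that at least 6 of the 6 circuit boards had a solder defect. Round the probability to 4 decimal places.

X ~ Binomial(n=6, p=0.50).
P(X ≥ 6) = C(6,6)·0.50^6·0.50^0.
= 0.015625 = 0.0156.

P = 0.0156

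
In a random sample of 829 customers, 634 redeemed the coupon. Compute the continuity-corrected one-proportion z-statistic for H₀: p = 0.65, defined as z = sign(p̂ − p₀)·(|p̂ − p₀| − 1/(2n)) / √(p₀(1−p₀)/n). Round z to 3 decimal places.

z = 6.892

p̂ = 634/829 = 0.76478. p̂ − p₀ = 0.114777.
Continuity correction 1/(2n) = 1/1658 = 0.000603.
Corrected numerator: |0.114777| − 0.000603 = 0.114174.
Under H₀, SE = √(p₀(1−p₀)/n) = √(0.65·0.35/829) = √0.000274427 = 0.016566.
z = (+)0.114174/0.016566 = 6.892.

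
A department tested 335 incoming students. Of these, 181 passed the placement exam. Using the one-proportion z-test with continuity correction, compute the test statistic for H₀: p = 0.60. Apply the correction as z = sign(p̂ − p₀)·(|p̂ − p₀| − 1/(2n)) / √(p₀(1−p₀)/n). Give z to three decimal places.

p̂ = 181/335 = 0.54030. p̂ − p₀ = -0.059701.
1/(2n) = 0.001493.
Corrected numerator: |-0.059701| − 0.001493 = 0.058208.
Under H₀, SE = √(p₀(1−p₀)/n) = √(0.60·0.40/335) = √0.000716418 = 0.026766.
z = −0.058208/0.026766 = -2.175.

z = -2.175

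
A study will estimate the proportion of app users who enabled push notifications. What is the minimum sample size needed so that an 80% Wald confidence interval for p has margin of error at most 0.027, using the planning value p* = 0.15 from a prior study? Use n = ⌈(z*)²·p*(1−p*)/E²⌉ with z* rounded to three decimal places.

z* = 1.282 at the 80% level.
p*(1−p*) = 0.15·0.85 = 0.1275.
Required n before rounding: 1.643524 × 0.1275 / 0.027² = 287.448.
Rounding up, n = 288.

n = 288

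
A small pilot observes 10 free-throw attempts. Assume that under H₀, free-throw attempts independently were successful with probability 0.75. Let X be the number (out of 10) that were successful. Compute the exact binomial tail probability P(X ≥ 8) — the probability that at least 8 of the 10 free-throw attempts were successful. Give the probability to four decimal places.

X is binomial with n = 10 and p = 0.75.
P(X ≥ 8) = C(10,8)·0.75^8·0.25^2 + C(10,9)·0.75^9·0.25^1 + C(10,10)·0.75^10·0.25^0.
= 0.281568 + 0.187712 + 0.056314 = 0.5256.

P = 0.5256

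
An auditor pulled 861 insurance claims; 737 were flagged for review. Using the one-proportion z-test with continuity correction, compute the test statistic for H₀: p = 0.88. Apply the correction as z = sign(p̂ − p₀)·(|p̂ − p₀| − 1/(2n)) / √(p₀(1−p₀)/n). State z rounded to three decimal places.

z = -2.116

p̂ = 737/861 = 0.85598. p̂ − p₀ = -0.024019.
1/(2n) = 0.000581.
Corrected numerator: |-0.024019| − 0.000581 = 0.023438.
Null standard error: √(0.88·0.12/861) = √0.000122648 = 0.011075.
z = (−)0.023438/0.011075 = -2.116.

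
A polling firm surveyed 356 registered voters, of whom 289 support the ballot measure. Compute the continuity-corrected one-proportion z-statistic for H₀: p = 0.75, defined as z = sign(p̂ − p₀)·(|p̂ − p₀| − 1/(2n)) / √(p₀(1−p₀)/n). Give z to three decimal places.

z = 2.632

p̂ = 289/356 = 0.81180. p̂ − p₀ = 0.061798.
Continuity correction 1/(2n) = 1/712 = 0.001404.
Corrected numerator: |0.061798| − 0.001404 = 0.060394.
SE₀ = √(0.75·0.25/356) = 0.022950.
z = (+)0.060394/0.022950 = 2.632.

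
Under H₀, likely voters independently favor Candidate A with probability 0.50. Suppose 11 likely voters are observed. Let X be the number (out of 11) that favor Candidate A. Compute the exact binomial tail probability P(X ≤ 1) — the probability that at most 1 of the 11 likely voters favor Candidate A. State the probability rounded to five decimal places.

X ~ Binomial(n=11, p=0.50).
P(X ≤ 1) = C(11,0)·0.50^0·0.50^11 + C(11,1)·0.50^1·0.50^10.
= 0.000488 + 0.005371 = 0.00586.

P = 0.00586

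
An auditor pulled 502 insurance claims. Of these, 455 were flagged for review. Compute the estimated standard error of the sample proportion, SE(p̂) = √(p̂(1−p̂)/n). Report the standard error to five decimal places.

p̂ = 455/502 = 0.90637.
p̂(1−p̂) = 0.90637·0.09363 = 0.084863.
SE = √(0.084863/502) = √0.000169050 = 0.01300.

SE = 0.01300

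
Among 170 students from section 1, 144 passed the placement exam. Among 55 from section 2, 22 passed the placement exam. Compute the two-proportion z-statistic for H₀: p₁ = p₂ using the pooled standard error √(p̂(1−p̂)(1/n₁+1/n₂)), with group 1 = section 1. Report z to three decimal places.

z = 6.552

p̂₁ = 144/170 = 0.84706, p̂₂ = 22/55 = 0.40000.
Pooled p̂ = (144+22)/(170+55) = 166/225 = 0.73778.
SE = √[p̂(1−p̂)(1/n₁+1/n₂)] = √[0.73778·0.26222·(1/170+1/55)] ≈ 0.068231.
z = (p̂₁ − p̂₂)/SE = (0.84706 − 0.40000)/0.068231 = 0.44706/0.068231 = 6.552.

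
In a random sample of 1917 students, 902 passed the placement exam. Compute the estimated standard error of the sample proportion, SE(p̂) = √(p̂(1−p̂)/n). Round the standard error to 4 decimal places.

SE = 0.0114

With x = 902 successes in n = 1917, p̂ = 0.47053.
p̂(1−p̂) = 0.47053·0.52947 = 0.249132.
SE = √(0.249132/1917) = √0.000129959 = 0.0114.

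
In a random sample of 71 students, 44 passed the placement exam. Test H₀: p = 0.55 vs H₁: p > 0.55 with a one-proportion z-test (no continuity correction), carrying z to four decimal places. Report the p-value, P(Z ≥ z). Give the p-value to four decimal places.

p-value = 0.1188

With x = 44 successes in n = 71, p̂ = 0.61972.
SE₀ = √(0.55·0.45/71) = 0.059042.
Test statistic (full precision, shown to 4 dp): z = (44/71 − 0.55)/SE₀ ≈ 1.1808.
From the standard normal, P(Z ≥ z) = 0.1188.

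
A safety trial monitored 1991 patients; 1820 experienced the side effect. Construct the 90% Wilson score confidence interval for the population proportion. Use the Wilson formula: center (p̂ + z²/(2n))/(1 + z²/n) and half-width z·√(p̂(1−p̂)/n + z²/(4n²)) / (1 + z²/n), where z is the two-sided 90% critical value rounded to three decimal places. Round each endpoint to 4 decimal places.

(0.9032, 0.9239)

Here p̂ = 1820/1991 = 0.91411 and z = 1.645 (z² = 2.706025).
1 + z²/n = 1.001359.
Center = (0.91411 + 0.000680)/1.001359 = 0.91355.
Radicand: p̂(1−p̂)/n + z²/(4n²) = 0.000039432 + 0.000000171 = 0.000039603.
Half-width = z·√(radicand)/denom = 1.645·0.006293/1.001359 = 0.01034.
Interval: 0.91355 ± 0.01034 → (0.9032, 0.9239).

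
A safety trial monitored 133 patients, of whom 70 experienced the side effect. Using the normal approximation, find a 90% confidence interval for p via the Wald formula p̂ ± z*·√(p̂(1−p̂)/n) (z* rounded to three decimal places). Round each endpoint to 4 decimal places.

(0.4551, 0.5975)

With x = 70 successes in n = 133, p̂ = 0.52632.
SE = √(p̂(1−p̂)/n) = √(0.249307/133) = 0.043295.
The 90% critical value is z* = 1.645.
Margin = 1.645·0.043295 = 0.07122.
Interval: 0.52632 ± 0.07122 → (0.4551, 0.5975).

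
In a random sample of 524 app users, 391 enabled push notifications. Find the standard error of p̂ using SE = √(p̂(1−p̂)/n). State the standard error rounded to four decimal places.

SE = 0.0190

The sample proportion is 391/524 = 0.74618.
p̂(1−p̂) = 0.189395.
SE = √(0.189395/524) = 0.0190.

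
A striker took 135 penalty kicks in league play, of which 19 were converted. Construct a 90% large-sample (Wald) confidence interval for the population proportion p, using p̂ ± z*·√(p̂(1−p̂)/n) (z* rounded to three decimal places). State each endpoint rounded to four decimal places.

(0.0915, 0.1900)

The sample proportion is 19/135 = 0.14074.
SE = √(p̂(1−p̂)/n) = √(0.120933/135) = 0.029930.
The 90% critical value is z* = 1.645.
Margin = 1.645·0.029930 = 0.04923.
So the interval runs from 0.0915 to 0.1900.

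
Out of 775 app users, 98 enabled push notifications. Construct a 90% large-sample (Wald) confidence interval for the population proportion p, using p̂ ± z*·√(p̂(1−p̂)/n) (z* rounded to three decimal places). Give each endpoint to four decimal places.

(0.1068, 0.1461)

p̂ = 98/775 = 0.12645.
Standard error of p̂: √(0.110462/775) = √0.000142531 = 0.011939.
For 90% confidence, z* = 1.645.
Margin of error: 1.645 × 0.011939 = 0.01964.
So the interval runs from 0.1068 to 0.1461.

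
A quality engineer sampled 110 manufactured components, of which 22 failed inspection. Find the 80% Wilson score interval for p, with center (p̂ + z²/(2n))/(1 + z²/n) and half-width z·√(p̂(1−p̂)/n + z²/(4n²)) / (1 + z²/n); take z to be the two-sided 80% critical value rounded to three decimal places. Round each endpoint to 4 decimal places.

(0.1557, 0.2531)

p̂ = 22/110 = 0.20000; z = 1.282, so z² = 1.643524.
Denominator 1 + z²/n = 1 + 1.643524/110 = 1.014941.
Center = (0.20000 + 0.007471)/1.014941 = 0.20442.
Radicand: p̂(1−p̂)/n + z²/(4n²) = 0.001454545 + 0.000033957 = 0.001488502.
Half-width = 1.282·√0.001488502/1.014941 = 0.04873.
So the interval runs from 0.1557 to 0.2531.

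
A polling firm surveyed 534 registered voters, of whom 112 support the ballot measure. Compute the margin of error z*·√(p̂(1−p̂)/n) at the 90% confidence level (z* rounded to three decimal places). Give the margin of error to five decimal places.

p̂ = 112/534 = 0.20974.
SE = √(p̂(1−p̂)/n) = √(0.165748/534) = 0.017618.
The 90% critical value is z* = 1.645.
Margin of error = z*·SE = 1.645 × 0.017618 = 0.02898.

ME = 0.02898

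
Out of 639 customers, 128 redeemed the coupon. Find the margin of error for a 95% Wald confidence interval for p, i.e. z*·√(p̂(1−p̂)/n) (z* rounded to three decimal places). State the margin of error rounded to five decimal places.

p̂ = 128/639 = 0.20031.
Standard error of p̂: √(0.160188/639) = √0.000250685 = 0.015833.
For 95% confidence, z* = 1.960.
Margin of error = z*·SE = 1.960 × 0.015833 = 0.03103.

ME = 0.03103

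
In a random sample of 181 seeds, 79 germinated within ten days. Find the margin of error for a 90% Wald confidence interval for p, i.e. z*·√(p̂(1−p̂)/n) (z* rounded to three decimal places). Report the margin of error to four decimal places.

The sample proportion is 79/181 = 0.43646.
SE(p̂) = √(0.43646·0.56354/181) = 0.036863.
For 90% confidence, z* = 1.645.
Margin of error = z*·SE = 1.645 × 0.036863 = 0.0606.

ME = 0.0606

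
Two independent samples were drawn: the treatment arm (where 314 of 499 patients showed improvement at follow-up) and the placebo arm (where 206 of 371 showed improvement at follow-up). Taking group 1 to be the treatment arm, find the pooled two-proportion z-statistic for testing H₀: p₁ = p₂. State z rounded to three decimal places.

Sample proportions: p̂₁ = 314/499 = 0.62926 and p̂₂ = 206/371 = 0.55526.
Pooling: p̂ = 520/870 = 0.59770.
Pooled SE = √[0.2404545·0.00469943] ≈ 0.033615.
z = 0.07400/0.033615 = 2.201.

z = 2.201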